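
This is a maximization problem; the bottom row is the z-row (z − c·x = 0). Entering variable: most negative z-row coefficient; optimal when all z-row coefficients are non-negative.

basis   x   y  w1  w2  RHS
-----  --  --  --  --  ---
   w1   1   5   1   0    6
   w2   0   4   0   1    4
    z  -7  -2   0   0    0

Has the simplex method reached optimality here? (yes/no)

The z-row has a negative entry -7 in column x, so it is not optimal.

no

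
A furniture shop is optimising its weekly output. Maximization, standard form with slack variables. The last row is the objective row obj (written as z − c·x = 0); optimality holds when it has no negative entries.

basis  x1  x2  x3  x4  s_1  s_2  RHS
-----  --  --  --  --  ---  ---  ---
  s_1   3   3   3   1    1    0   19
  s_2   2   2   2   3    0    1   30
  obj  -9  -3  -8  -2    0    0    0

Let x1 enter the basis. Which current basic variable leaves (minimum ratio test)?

s_1

Column x1 entries and ratios — s_1: 19/3 = 19/3; s_2: 30/2 = 15.
Smallest ratio is 19/3 in the row of s_1, so s_1 leaves.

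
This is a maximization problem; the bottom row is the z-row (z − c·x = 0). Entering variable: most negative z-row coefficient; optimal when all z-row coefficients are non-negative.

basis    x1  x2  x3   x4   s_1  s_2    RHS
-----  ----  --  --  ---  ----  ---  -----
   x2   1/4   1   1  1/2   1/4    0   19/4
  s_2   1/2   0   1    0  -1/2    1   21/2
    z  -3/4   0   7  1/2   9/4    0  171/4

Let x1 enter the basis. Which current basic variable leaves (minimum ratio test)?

Column x1 entries and ratios — x2: (19/4)/(1/4) = 19; s_2: (21/2)/(1/2) = 21.
Smallest ratio is 19 in the row of x2, so x2 leaves.

x2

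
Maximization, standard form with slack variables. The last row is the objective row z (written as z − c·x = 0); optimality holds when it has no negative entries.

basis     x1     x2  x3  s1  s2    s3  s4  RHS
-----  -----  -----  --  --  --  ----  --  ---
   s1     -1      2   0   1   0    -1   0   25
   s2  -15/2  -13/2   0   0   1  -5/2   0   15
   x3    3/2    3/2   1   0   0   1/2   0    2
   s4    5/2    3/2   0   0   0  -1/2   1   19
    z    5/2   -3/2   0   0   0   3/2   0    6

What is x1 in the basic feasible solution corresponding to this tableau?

0

x1 is not in the basis, so in the current basic feasible solution x1 = 0.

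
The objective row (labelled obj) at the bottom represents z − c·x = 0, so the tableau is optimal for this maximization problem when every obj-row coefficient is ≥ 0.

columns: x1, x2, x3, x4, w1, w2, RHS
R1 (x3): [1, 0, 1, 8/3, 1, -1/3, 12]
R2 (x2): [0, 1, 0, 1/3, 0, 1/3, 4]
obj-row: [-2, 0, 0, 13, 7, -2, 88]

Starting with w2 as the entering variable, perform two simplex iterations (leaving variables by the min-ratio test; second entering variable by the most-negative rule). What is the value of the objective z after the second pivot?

144

Ratio test on column w2 — row 1: entry -1/3 ≤ 0; row 2: 4/(1/3) = 12. Minimum is 12 at row 2 (x2 leaves); pivot element 1/3.
Pivot on row 2; the obj-row RHS becomes 88 − (-2)·12 = 112.
Next entering variable (most negative obj-row entry -2): x1.
Ratio test on column x1 — row 1: 16/1 = 16; row 2: entry 0 ≤ 0. Minimum is 16 at row 1 (x3 leaves); pivot element 1.
After the second pivot the obj-row RHS is 112 − (-2)·16 = 144.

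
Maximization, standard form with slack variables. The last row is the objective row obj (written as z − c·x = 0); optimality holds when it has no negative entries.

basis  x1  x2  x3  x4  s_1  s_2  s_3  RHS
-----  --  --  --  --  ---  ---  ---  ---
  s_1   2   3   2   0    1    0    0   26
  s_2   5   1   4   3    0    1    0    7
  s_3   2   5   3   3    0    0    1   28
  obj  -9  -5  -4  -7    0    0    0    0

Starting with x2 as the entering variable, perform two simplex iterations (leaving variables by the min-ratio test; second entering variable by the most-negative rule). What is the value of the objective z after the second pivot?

Ratio test on column x2 — row 1: 26/3 = 26/3; row 2: 7/1 = 7; row 3: 28/5 = 28/5. Minimum is 28/5 at row 3 (s_3 leaves); pivot element 5.
Pivot on row 3; the obj-row RHS becomes 0 − (-5)·(28/5) = 28.
Next entering variable (most negative obj-row entry -7): x1.
Ratio test on column x1 — row 1: (46/5)/(4/5) = 23/2; row 2: (7/5)/(23/5) = 7/23; row 3: (28/5)/(2/5) = 14. Minimum is 7/23 at row 2 (s_2 leaves); pivot element 23/5.
After the second pivot the obj-row RHS is 28 − (-7)·(7/23) = 693/23.

693/23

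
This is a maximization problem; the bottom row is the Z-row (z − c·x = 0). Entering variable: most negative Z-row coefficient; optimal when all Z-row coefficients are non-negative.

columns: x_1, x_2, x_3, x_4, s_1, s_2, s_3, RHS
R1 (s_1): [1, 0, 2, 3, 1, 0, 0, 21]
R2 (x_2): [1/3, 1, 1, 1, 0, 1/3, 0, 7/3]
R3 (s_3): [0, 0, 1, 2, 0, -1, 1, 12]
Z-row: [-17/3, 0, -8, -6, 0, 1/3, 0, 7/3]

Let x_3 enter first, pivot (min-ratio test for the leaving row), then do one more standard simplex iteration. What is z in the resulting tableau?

Ratio test on column x_3 — row 1: 21/2 = 21/2; row 2: (7/3)/1 = 7/3; row 3: 12/1 = 12. Minimum is 7/3 at row 2 (x_2 leaves); pivot element 1.
Pivot on row 2; the Z-row RHS becomes 7/3 − (-8)·(7/3) = 21.
Next entering variable (most negative Z-row entry -3): x_1.
Ratio test on column x_1 — row 1: (49/3)/(1/3) = 49; row 2: (7/3)/(1/3) = 7; row 3: entry -1/3 ≤ 0. Minimum is 7 at row 2 (x_3 leaves); pivot element 1/3.
After the second pivot the Z-row RHS is 21 − (-3)·7 = 42.

42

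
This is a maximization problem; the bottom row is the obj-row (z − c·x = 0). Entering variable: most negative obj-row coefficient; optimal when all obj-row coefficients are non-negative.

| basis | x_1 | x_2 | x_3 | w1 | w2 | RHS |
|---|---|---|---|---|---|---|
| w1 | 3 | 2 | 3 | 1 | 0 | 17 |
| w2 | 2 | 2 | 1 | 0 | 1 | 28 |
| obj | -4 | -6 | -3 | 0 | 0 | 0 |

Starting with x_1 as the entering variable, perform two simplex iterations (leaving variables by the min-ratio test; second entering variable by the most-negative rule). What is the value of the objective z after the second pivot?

51

Ratio test on column x_1 — row 1: 17/3 = 17/3; row 2: 28/2 = 14. Minimum is 17/3 at row 1 (w1 leaves); pivot element 3.
Pivot on row 1; the obj-row RHS becomes 0 − (-4)·(17/3) = 68/3.
Next entering variable (most negative obj-row entry -10/3): x_2.
Ratio test on column x_2 — row 1: (17/3)/(2/3) = 17/2; row 2: (50/3)/(2/3) = 25. Minimum is 17/2 at row 1 (x_1 leaves); pivot element 2/3.
After the second pivot the obj-row RHS is 68/3 − (-10/3)·(17/2) = 51.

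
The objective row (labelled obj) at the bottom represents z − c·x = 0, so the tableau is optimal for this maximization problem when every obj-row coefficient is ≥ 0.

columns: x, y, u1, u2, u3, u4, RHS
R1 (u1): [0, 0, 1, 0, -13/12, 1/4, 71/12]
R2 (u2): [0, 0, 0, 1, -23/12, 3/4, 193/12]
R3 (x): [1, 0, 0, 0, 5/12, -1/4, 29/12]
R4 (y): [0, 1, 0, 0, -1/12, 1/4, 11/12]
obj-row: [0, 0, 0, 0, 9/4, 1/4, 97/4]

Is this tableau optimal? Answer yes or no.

Every obj-row coefficient is ≥ 0, so the tableau is optimal.

yes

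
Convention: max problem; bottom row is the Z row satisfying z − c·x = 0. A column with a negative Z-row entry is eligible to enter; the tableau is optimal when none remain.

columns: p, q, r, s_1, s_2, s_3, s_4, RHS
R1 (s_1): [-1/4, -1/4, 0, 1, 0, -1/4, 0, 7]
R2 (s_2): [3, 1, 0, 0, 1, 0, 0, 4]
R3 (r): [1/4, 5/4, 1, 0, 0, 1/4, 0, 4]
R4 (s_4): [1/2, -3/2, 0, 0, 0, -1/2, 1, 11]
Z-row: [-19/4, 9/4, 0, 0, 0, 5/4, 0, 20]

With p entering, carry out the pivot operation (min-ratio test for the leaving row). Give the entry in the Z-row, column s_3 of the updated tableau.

Ratio test on column p — row 1: entry -1/4 ≤ 0; row 2: 4/3 = 4/3; row 3: 4/(1/4) = 16; row 4: 11/(1/2) = 22. Minimum is 4/3 at row 2 (s_2 leaves); pivot element 3.
Divide row 2 by 3; eliminate column p from the other rows.
Z-row update in column s_3: 5/4 − (-19/4)·0 = 5/4.

5/4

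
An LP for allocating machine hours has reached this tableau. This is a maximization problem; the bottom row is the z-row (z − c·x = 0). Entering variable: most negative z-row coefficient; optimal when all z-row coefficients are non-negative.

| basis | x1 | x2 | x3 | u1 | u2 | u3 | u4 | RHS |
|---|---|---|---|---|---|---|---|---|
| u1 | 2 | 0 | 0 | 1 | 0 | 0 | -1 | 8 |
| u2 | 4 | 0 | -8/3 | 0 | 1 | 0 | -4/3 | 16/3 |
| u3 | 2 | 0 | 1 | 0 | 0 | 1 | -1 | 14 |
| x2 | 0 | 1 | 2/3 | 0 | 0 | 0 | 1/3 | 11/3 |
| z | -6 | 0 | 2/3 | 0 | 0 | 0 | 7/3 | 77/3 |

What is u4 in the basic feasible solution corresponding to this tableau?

0

u4 is not in the basis, so in the current basic feasible solution u4 = 0.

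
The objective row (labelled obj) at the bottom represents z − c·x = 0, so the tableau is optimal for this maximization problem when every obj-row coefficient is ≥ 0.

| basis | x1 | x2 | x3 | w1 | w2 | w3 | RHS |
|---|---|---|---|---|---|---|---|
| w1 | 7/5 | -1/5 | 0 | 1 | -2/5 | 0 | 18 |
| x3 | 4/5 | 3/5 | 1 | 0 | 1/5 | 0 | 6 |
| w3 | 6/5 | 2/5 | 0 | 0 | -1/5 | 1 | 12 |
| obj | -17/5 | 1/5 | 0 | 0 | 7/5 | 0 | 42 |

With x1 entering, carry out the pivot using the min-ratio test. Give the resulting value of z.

Ratio test on column x1 — row 1: 18/(7/5) = 90/7; row 2: 6/(4/5) = 15/2; row 3: 12/(6/5) = 10. Minimum is 15/2 at row 2 (x3 leaves); pivot element 4/5.
Pivot on row 2; the obj-row RHS becomes 42 − (-17/5)·(15/2) = 135/2.

135/2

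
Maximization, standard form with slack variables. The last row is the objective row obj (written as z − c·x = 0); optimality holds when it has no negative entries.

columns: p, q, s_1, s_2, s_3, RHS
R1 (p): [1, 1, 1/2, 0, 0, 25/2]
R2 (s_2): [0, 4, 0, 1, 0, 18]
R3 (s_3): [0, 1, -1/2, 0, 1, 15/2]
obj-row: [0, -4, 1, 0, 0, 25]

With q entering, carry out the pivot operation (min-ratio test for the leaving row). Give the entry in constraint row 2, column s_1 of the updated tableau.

0

Ratio test on column q — row 1: (25/2)/1 = 25/2; row 2: 18/4 = 9/2; row 3: (15/2)/1 = 15/2. Minimum is 9/2 at row 2 (s_2 leaves); pivot element 4.
Divide row 2 by 4; eliminate column q from the other rows.
In the new row 2, the s_1 entry is the old entry divided by the pivot: 0/4 = 0.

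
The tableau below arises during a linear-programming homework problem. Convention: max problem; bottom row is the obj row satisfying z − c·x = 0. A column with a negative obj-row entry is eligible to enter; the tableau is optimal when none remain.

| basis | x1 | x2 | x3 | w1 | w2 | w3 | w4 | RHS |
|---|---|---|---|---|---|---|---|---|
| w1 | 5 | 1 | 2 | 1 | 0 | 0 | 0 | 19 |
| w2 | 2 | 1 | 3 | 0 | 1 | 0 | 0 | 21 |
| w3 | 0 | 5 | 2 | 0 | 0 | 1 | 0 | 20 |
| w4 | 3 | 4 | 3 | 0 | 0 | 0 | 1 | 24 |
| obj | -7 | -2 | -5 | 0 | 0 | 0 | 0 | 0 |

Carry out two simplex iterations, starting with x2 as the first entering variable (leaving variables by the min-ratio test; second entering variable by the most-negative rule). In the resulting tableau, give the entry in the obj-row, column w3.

Ratio test on column x2 — row 1: 19/1 = 19; row 2: 21/1 = 21; row 3: 20/5 = 4; row 4: 24/4 = 6. Minimum is 4 at row 3 (w3 leaves); pivot element 5.
Divide row 3 by 5; eliminate column x2 from the other rows.
Second iteration: most negative obj-row entry is -7 in column x1, so x1 enters.
Ratio test on column x1 — row 1: 15/5 = 3; row 2: 17/2 = 17/2; row 3: entry 0 ≤ 0; row 4: 8/3 = 8/3. Minimum is 8/3 at row 4 (w4 leaves); pivot element 3.
Divide row 4 by 3; eliminate column x1 from the other rows.
After both pivots, the entry at the obj-row, column w3 is -22/15.

-22/15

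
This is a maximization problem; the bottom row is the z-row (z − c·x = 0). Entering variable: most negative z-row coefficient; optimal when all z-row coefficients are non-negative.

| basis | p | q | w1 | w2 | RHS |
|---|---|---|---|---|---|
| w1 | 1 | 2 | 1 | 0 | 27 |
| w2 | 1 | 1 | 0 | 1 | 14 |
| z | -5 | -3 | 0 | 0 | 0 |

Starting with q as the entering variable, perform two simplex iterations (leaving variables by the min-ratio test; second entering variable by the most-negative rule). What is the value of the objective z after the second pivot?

Ratio test on column q — row 1: 27/2 = 27/2; row 2: 14/1 = 14. Minimum is 27/2 at row 1 (w1 leaves); pivot element 2.
Pivot on row 1; the z-row RHS becomes 0 − (-3)·(27/2) = 81/2.
Next entering variable (most negative z-row entry -7/2): p.
Ratio test on column p — row 1: (27/2)/(1/2) = 27; row 2: (1/2)/(1/2) = 1. Minimum is 1 at row 2 (w2 leaves); pivot element 1/2.
After the second pivot the z-row RHS is 81/2 − (-7/2)·1 = 44.

44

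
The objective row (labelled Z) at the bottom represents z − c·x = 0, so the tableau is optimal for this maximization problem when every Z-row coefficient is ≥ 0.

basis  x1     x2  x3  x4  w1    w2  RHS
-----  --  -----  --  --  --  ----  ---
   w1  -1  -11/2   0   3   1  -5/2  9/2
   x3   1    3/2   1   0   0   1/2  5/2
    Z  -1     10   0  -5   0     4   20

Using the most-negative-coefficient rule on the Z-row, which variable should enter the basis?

Negative Z-row entries: x1: -1, x4: -5.
The most negative is -5 in column x4, so x4 enters.

x4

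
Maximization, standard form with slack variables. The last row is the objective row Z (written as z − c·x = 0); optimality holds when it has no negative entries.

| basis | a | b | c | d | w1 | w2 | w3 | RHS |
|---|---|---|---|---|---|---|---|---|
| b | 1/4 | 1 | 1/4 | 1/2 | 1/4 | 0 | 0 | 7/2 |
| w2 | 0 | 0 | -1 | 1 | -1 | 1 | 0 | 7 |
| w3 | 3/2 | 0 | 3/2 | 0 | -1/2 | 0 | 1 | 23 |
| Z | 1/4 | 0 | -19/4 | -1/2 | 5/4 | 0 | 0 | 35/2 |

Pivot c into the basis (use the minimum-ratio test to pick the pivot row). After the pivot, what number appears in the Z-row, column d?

9

Ratio test on column c — row 1: (7/2)/(1/4) = 14; row 2: entry -1 ≤ 0; row 3: 23/(3/2) = 46/3. Minimum is 14 at row 1 (b leaves); pivot element 1/4.
Divide row 1 by 1/4; eliminate column c from the other rows.
Z-row update in column d: -1/2 − (-19/4)·2 = 9.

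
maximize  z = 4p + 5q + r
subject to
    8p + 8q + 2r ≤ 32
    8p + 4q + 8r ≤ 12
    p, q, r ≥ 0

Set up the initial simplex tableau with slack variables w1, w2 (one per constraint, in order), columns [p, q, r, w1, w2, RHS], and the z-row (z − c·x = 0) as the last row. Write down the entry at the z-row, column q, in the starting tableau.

-5

The z-row carries the negated objective coefficients: the q entry is -5.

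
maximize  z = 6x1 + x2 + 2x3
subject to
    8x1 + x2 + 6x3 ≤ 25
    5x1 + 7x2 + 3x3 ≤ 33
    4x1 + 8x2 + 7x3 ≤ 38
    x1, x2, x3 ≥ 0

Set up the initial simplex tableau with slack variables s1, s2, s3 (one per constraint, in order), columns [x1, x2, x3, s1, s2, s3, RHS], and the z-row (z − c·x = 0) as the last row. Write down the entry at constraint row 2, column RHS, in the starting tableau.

33

The RHS of constraint 2 is b_2 = 33.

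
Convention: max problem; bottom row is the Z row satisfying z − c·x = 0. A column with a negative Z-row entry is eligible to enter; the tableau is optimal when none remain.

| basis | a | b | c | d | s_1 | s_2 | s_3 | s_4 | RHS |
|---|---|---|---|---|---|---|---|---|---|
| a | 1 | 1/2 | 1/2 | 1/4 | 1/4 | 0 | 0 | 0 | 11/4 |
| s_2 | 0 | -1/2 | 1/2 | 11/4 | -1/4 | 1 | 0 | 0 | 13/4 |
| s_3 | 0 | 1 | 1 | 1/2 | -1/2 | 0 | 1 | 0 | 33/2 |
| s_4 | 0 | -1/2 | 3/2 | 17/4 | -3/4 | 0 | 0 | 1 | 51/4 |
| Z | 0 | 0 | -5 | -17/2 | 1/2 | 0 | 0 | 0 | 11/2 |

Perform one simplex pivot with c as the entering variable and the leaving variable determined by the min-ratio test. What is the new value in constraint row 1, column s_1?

Ratio test on column c — row 1: (11/4)/(1/2) = 11/2; row 2: (13/4)/(1/2) = 13/2; row 3: (33/2)/1 = 33/2; row 4: (51/4)/(3/2) = 17/2. Minimum is 11/2 at row 1 (a leaves); pivot element 1/2.
Divide row 1 by 1/2; eliminate column c from the other rows.
In the new row 1, the s_1 entry is the old entry divided by the pivot: (1/4)/(1/2) = 1/2.

1/2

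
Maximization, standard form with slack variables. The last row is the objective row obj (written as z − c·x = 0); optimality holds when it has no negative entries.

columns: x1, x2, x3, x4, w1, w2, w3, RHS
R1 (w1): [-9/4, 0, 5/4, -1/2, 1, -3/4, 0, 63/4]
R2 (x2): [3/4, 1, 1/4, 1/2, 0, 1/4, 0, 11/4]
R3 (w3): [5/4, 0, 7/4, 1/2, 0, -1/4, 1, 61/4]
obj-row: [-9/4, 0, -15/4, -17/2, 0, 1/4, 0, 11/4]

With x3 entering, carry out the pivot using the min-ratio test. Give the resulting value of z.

248/7

Ratio test on column x3 — row 1: (63/4)/(5/4) = 63/5; row 2: (11/4)/(1/4) = 11; row 3: (61/4)/(7/4) = 61/7. Minimum is 61/7 at row 3 (w3 leaves); pivot element 7/4.
Pivot on row 3; the obj-row RHS becomes 11/4 − (-15/4)·(61/7) = 248/7.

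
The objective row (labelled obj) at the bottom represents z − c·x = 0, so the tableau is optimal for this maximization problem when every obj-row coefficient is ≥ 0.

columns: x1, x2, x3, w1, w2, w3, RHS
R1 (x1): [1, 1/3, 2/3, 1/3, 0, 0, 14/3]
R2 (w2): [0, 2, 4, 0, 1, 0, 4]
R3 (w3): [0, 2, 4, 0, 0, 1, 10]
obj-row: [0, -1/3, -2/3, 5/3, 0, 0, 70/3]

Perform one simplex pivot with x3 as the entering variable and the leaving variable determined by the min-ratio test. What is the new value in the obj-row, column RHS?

24

Ratio test on column x3 — row 1: (14/3)/(2/3) = 7; row 2: 4/4 = 1; row 3: 10/4 = 5/2. Minimum is 1 at row 2 (w2 leaves); pivot element 4.
Divide row 2 by 4; eliminate column x3 from the other rows.
obj-row update in column RHS: 70/3 − (-2/3)·1 = 24.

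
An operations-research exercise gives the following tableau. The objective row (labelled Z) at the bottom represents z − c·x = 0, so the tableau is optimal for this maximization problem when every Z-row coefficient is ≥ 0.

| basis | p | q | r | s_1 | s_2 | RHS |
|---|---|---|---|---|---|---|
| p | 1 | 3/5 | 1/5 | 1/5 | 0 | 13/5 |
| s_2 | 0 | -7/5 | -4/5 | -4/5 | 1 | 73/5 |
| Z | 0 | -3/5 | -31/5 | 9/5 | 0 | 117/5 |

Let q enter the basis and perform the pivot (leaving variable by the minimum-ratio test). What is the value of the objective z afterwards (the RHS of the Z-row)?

26

Ratio test on column q — row 1: (13/5)/(3/5) = 13/3; row 2: entry -7/5 ≤ 0. Minimum is 13/3 at row 1 (p leaves); pivot element 3/5.
Pivot on row 1; the Z-row RHS becomes 117/5 − (-3/5)·(13/3) = 26.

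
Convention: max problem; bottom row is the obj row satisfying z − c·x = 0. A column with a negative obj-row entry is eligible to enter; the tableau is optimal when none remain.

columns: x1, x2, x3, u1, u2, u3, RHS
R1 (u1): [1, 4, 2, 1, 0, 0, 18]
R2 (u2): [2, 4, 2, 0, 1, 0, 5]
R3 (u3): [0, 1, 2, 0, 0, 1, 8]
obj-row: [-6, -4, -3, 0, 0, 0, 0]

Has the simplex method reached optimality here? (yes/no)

no

The obj-row has a negative entry -6 in column x1, so it is not optimal.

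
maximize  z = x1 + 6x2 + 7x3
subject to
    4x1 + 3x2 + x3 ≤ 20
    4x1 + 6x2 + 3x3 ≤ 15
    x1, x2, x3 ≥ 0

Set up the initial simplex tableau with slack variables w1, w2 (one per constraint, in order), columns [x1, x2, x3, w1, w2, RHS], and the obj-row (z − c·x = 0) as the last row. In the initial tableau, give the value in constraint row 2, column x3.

3

Constraint 2 has coefficient 3 on x3.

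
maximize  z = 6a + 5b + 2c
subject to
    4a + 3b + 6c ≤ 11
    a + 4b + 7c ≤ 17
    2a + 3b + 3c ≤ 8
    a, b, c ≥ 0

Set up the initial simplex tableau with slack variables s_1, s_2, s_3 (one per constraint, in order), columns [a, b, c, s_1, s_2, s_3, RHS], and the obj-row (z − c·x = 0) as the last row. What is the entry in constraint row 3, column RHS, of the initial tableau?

8

The RHS of constraint 3 is b_3 = 8.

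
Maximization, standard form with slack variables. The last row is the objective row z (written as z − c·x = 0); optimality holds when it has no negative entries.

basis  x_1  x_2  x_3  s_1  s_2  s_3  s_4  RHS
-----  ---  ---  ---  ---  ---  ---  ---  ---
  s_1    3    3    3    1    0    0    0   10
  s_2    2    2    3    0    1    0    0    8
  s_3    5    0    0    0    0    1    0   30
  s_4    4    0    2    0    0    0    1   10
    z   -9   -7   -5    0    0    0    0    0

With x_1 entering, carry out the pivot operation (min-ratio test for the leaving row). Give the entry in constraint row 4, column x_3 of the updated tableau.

Ratio test on column x_1 — row 1: 10/3 = 10/3; row 2: 8/2 = 4; row 3: 30/5 = 6; row 4: 10/4 = 5/2. Minimum is 5/2 at row 4 (s_4 leaves); pivot element 4.
Divide row 4 by 4; eliminate column x_1 from the other rows.
In the new row 4, the x_3 entry is the old entry divided by the pivot: 2/4 = 1/2.

1/2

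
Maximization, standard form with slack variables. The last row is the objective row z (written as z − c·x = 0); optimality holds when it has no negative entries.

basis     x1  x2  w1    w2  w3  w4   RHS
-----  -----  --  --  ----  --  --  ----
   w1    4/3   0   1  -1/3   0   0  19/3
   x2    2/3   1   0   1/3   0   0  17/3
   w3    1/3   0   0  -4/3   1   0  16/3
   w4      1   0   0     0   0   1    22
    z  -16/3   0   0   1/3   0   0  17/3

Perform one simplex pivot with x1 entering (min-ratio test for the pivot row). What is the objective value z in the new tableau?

Ratio test on column x1 — row 1: (19/3)/(4/3) = 19/4; row 2: (17/3)/(2/3) = 17/2; row 3: (16/3)/(1/3) = 16; row 4: 22/1 = 22. Minimum is 19/4 at row 1 (w1 leaves); pivot element 4/3.
Pivot on row 1; the z-row RHS becomes 17/3 − (-16/3)·(19/4) = 31.

31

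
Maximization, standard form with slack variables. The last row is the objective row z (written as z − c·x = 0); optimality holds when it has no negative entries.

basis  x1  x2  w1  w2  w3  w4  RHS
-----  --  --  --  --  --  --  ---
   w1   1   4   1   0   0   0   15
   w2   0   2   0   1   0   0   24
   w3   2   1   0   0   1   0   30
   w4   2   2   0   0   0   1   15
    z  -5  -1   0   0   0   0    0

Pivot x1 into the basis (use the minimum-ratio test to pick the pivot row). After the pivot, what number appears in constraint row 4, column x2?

Ratio test on column x1 — row 1: 15/1 = 15; row 2: entry 0 ≤ 0; row 3: 30/2 = 15; row 4: 15/2 = 15/2. Minimum is 15/2 at row 4 (w4 leaves); pivot element 2.
Divide row 4 by 2; eliminate column x1 from the other rows.
In the new row 4, the x2 entry is the old entry divided by the pivot: 2/2 = 1.

1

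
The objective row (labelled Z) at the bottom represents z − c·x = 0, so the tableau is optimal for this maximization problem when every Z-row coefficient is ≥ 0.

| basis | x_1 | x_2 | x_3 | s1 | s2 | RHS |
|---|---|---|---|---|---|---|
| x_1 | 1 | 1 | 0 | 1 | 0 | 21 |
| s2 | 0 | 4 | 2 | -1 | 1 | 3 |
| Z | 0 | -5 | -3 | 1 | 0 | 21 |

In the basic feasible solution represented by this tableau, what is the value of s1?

s1 is not in the basis, so in the current basic feasible solution s1 = 0.

0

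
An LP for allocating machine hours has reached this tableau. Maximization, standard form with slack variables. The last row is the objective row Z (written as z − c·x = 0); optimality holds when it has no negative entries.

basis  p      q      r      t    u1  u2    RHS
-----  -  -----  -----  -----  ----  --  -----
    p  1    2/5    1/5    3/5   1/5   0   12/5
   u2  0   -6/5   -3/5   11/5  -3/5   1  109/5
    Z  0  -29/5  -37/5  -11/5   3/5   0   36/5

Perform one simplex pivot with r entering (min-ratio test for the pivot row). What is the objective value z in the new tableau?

96

Ratio test on column r — row 1: (12/5)/(1/5) = 12; row 2: entry -3/5 ≤ 0. Minimum is 12 at row 1 (p leaves); pivot element 1/5.
Pivot on row 1; the Z-row RHS becomes 36/5 − (-37/5)·12 = 96.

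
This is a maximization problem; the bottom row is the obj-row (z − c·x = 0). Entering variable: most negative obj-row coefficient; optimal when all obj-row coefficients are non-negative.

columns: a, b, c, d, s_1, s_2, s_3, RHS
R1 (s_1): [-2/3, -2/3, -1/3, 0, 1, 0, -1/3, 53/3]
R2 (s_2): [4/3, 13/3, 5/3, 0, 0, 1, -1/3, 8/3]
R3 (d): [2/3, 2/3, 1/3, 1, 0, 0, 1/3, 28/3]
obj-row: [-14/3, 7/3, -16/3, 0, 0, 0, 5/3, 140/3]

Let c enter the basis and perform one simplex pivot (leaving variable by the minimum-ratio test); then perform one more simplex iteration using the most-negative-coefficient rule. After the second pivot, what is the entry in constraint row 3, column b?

-3/2

Ratio test on column c — row 1: entry -1/3 ≤ 0; row 2: (8/3)/(5/3) = 8/5; row 3: (28/3)/(1/3) = 28. Minimum is 8/5 at row 2 (s_2 leaves); pivot element 5/3.
Divide row 2 by 5/3; eliminate column c from the other rows.
Second iteration: most negative obj-row entry is -2/5 in column a, so a enters.
Ratio test on column a — row 1: entry -2/5 ≤ 0; row 2: (8/5)/(4/5) = 2; row 3: (44/5)/(2/5) = 22. Minimum is 2 at row 2 (c leaves); pivot element 4/5.
Divide row 2 by 4/5; eliminate column a from the other rows.
After both pivots, the entry at constraint row 3, column b is -3/2.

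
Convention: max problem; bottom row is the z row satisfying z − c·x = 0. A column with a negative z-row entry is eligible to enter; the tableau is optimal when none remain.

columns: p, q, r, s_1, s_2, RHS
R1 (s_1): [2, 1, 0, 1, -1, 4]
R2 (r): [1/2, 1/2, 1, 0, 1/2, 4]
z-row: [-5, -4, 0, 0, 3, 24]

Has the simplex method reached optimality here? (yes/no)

no

The z-row has a negative entry -5 in column p, so it is not optimal.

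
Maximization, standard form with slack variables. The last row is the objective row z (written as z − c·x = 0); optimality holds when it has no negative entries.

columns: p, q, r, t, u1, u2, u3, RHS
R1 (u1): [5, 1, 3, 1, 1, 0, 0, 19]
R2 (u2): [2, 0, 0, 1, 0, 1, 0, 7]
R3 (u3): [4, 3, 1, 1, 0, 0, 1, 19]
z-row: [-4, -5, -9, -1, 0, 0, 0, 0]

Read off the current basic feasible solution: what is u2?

7

u2 is basic (row 2); its value is the RHS of that row, 7.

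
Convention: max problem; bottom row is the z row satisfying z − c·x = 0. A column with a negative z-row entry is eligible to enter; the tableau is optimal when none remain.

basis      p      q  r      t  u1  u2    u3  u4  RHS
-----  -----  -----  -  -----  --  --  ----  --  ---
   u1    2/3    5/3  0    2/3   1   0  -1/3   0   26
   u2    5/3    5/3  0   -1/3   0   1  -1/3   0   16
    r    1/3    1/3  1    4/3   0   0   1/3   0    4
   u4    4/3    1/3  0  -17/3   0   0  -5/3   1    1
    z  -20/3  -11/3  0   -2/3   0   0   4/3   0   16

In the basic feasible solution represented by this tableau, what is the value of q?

q is not in the basis, so in the current basic feasible solution q = 0.

0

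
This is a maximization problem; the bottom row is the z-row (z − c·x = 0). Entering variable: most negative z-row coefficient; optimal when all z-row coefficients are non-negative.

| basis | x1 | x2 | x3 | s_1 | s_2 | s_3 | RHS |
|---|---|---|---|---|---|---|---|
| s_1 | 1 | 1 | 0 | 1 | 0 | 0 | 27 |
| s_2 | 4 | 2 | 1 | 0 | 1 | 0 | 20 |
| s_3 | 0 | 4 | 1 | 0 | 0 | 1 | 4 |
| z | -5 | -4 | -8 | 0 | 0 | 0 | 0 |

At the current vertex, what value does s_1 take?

s_1 is basic (row 1); its value is the RHS of that row, 27.

27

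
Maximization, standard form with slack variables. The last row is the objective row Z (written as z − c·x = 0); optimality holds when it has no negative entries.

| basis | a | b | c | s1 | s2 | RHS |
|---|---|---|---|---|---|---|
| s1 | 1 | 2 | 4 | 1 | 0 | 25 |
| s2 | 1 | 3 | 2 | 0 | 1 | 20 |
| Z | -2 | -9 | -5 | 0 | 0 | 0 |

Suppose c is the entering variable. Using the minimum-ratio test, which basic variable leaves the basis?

s1

Column c entries and ratios — s1: 25/4 = 25/4; s2: 20/2 = 10.
Smallest ratio is 25/4 in the row of s1, so s1 leaves.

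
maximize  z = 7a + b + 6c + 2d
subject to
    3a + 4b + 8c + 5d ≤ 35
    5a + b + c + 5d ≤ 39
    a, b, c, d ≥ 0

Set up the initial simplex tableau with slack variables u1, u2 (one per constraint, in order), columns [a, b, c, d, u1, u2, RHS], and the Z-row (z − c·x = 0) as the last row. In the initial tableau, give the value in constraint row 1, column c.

Constraint 1 has coefficient 8 on c.

8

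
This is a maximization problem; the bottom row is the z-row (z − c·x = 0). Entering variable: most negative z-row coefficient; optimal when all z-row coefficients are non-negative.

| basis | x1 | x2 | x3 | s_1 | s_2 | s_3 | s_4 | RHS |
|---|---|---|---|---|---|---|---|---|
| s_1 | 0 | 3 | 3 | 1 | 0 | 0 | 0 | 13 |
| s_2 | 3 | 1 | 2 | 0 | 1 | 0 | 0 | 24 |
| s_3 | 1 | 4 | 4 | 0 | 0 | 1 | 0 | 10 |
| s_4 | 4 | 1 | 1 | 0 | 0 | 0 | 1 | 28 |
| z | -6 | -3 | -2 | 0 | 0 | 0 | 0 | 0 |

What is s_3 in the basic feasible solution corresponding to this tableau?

10

s_3 is basic (row 3); its value is the RHS of that row, 10.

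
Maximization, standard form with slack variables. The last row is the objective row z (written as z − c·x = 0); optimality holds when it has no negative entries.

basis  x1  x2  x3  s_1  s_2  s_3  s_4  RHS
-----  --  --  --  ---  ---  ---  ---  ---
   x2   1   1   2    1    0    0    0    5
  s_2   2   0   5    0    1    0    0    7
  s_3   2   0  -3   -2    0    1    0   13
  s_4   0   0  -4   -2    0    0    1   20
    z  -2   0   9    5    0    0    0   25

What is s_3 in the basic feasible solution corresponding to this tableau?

13

s_3 is basic (row 3); its value is the RHS of that row, 13.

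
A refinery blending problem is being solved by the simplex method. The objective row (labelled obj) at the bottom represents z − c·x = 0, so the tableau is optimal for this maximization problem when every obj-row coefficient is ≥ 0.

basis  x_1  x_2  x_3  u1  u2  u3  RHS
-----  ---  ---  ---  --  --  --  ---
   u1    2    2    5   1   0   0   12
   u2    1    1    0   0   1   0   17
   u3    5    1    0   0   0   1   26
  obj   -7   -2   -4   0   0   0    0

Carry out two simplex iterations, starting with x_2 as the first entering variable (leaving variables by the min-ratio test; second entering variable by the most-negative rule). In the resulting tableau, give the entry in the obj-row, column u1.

Ratio test on column x_2 — row 1: 12/2 = 6; row 2: 17/1 = 17; row 3: 26/1 = 26. Minimum is 6 at row 1 (u1 leaves); pivot element 2.
Divide row 1 by 2; eliminate column x_2 from the other rows.
Second iteration: most negative obj-row entry is -5 in column x_1, so x_1 enters.
Ratio test on column x_1 — row 1: 6/1 = 6; row 2: entry 0 ≤ 0; row 3: 20/4 = 5. Minimum is 5 at row 3 (u3 leaves); pivot element 4.
Divide row 3 by 4; eliminate column x_1 from the other rows.
After both pivots, the entry at the obj-row, column u1 is 3/8.

3/8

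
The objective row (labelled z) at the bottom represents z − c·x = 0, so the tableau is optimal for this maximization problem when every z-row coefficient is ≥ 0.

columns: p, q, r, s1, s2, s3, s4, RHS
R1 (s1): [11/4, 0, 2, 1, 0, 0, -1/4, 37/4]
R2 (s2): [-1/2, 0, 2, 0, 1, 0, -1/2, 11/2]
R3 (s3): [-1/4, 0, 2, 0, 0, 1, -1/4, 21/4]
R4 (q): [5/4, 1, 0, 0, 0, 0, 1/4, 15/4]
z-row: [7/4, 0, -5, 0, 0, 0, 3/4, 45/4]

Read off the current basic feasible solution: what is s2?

11/2

s2 is basic (row 2); its value is the RHS of that row, 11/2.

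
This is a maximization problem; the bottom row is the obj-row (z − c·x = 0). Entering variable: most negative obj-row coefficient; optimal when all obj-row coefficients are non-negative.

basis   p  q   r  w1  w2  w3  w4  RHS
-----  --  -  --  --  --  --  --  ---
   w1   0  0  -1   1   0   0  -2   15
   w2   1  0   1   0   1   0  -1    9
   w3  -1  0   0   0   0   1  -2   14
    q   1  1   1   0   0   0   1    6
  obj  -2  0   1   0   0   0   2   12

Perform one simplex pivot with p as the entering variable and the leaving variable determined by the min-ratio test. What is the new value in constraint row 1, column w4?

Ratio test on column p — row 1: entry 0 ≤ 0; row 2: 9/1 = 9; row 3: entry -1 ≤ 0; row 4: 6/1 = 6. Minimum is 6 at row 4 (q leaves); pivot element 1.
Divide row 4 by 1; eliminate column p from the other rows.
Row 1 update in column w4: -2 − 0·1 = -2.

-2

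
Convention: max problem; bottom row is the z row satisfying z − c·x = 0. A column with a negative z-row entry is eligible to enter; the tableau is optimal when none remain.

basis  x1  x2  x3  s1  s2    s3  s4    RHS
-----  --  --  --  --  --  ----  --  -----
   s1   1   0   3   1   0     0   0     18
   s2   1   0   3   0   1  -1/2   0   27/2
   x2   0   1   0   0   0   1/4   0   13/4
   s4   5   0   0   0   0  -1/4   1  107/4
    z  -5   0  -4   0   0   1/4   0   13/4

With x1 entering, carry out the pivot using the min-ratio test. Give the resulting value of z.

Ratio test on column x1 — row 1: 18/1 = 18; row 2: (27/2)/1 = 27/2; row 3: entry 0 ≤ 0; row 4: (107/4)/5 = 107/20. Minimum is 107/20 at row 4 (s4 leaves); pivot element 5.
Pivot on row 4; the z-row RHS becomes 13/4 − (-5)·(107/20) = 30.

30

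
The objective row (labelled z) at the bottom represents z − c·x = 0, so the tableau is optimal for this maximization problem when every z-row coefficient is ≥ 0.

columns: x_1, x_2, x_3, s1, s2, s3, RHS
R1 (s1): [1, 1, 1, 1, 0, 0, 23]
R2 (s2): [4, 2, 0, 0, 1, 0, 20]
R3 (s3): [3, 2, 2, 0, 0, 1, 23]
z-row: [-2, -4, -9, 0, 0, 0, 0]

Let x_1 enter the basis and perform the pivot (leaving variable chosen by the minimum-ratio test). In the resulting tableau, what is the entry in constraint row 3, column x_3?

Ratio test on column x_1 — row 1: 23/1 = 23; row 2: 20/4 = 5; row 3: 23/3 = 23/3. Minimum is 5 at row 2 (s2 leaves); pivot element 4.
Divide row 2 by 4; eliminate column x_1 from the other rows.
Row 3 update in column x_3: 2 − 3·0 = 2.

2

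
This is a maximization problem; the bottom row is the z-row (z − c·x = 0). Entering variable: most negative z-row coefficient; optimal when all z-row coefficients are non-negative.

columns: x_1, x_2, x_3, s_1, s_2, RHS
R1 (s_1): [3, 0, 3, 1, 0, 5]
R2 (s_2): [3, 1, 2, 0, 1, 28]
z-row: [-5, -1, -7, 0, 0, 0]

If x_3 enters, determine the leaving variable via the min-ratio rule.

Column x_3 entries and ratios — s_1: 5/3 = 5/3; s_2: 28/2 = 14.
Smallest ratio is 5/3 in the row of s_1, so s_1 leaves.

s_1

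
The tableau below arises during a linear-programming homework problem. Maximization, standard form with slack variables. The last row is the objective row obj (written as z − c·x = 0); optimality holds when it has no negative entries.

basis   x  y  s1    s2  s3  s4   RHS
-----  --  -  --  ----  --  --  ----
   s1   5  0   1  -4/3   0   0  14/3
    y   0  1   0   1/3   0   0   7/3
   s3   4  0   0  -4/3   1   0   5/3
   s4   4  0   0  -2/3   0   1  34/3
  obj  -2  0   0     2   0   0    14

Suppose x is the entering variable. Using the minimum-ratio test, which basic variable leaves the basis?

s3

Column x entries and ratios — s1: (14/3)/5 = 14/15; y: 0 ≤ 0, skip; s3: (5/3)/4 = 5/12; s4: (34/3)/4 = 17/6.
Smallest ratio is 5/12 in the row of s3, so s3 leaves.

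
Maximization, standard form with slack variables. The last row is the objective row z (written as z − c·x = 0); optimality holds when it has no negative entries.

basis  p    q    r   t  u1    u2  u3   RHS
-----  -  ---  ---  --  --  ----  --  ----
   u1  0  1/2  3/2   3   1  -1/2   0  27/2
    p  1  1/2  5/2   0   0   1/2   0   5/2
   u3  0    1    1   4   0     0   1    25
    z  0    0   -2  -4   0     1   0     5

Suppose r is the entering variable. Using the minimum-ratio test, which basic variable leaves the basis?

Column r entries and ratios — u1: (27/2)/(3/2) = 9; p: (5/2)/(5/2) = 1; u3: 25/1 = 25.
Smallest ratio is 1 in the row of p, so p leaves.

p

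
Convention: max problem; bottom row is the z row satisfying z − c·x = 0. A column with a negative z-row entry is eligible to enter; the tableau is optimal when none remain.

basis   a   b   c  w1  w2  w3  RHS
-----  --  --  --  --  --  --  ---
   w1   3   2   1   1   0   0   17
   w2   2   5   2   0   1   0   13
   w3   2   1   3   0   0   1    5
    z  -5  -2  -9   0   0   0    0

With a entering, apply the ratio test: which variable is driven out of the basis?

Column a entries and ratios — w1: 17/3 = 17/3; w2: 13/2 = 13/2; w3: 5/2 = 5/2.
Smallest ratio is 5/2 in the row of w3, so w3 leaves.

w3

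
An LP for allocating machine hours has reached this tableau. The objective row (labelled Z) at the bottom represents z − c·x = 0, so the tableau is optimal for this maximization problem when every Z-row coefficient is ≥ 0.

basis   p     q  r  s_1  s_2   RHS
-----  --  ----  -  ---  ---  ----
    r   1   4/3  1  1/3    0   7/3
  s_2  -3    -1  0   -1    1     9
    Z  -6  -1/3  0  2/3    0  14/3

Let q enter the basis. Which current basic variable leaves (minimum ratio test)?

Column q entries and ratios — r: (7/3)/(4/3) = 7/4; s_2: -1 ≤ 0, skip.
Smallest ratio is 7/4 in the row of r, so r leaves.

r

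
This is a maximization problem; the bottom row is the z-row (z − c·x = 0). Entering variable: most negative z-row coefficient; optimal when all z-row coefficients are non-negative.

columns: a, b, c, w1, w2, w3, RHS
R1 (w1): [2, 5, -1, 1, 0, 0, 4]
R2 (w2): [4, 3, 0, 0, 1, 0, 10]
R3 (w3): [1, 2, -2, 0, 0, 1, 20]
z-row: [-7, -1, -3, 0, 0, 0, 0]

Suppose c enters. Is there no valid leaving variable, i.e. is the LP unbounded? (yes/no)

yes

Every constraint-row entry in column c is ≤ 0, so increasing c is unbounded.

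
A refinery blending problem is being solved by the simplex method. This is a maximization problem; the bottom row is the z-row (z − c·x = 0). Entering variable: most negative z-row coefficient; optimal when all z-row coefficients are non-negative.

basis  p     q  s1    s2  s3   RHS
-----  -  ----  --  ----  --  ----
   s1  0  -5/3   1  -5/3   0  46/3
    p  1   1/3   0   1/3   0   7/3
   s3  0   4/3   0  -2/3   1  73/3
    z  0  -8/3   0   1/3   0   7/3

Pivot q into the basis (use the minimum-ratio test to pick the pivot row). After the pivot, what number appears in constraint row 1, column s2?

0

Ratio test on column q — row 1: entry -5/3 ≤ 0; row 2: (7/3)/(1/3) = 7; row 3: (73/3)/(4/3) = 73/4. Minimum is 7 at row 2 (p leaves); pivot element 1/3.
Divide row 2 by 1/3; eliminate column q from the other rows.
Row 1 update in column s2: -5/3 − (-5/3)·1 = 0.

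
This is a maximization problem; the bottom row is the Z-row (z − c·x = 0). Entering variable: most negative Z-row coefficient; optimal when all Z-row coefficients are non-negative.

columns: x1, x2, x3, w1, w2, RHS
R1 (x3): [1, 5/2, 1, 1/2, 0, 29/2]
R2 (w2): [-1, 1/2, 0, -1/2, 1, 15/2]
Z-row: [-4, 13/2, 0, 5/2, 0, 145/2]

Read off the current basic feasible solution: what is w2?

15/2

w2 is basic (row 2); its value is the RHS of that row, 15/2.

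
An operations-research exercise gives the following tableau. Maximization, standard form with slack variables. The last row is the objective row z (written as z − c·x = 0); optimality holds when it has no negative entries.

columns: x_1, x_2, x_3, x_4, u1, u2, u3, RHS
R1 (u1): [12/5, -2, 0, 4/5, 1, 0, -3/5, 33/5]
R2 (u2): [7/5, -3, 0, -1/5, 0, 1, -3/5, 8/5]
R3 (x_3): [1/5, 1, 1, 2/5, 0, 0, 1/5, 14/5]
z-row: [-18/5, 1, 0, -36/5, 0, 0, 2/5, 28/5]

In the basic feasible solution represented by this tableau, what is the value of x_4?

x_4 is not in the basis, so in the current basic feasible solution x_4 = 0.

0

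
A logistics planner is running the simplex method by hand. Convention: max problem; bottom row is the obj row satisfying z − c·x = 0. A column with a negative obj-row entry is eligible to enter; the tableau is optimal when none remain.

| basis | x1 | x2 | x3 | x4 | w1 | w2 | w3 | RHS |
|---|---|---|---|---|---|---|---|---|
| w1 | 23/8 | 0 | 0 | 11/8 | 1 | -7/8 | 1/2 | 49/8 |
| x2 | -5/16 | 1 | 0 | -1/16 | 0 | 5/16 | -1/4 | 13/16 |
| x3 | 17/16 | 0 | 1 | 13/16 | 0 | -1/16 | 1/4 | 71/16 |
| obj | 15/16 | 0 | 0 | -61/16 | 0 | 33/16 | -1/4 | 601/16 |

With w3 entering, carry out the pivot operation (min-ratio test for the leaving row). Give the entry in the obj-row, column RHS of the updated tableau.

325/8

Ratio test on column w3 — row 1: (49/8)/(1/2) = 49/4; row 2: entry -1/4 ≤ 0; row 3: (71/16)/(1/4) = 71/4. Minimum is 49/4 at row 1 (w1 leaves); pivot element 1/2.
Divide row 1 by 1/2; eliminate column w3 from the other rows.
obj-row update in column RHS: 601/16 − (-1/4)·(49/4) = 325/8.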